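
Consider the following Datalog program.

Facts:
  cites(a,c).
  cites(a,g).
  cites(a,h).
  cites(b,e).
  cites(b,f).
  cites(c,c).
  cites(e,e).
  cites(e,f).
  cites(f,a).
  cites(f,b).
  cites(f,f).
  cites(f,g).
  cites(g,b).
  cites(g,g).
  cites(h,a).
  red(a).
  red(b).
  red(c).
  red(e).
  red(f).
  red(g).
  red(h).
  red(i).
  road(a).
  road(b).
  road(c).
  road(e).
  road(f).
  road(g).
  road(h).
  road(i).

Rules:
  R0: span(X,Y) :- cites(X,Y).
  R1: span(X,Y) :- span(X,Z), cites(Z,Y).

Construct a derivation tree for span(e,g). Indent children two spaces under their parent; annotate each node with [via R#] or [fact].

round 1: derive span(a,c) via R0 from cites(a,c)
round 1: derive span(a,g) via R0 from cites(a,g)
round 1: derive span(a,h) via R0 from cites(a,h)
round 1: derive span(b,e) via R0 from cites(b,e)
round 1: derive span(b,f) via R0 from cites(b,f)
round 1: derive span(c,c) via R0 from cites(c,c)
round 1: derive span(e,e) via R0 from cites(e,e)
round 1: derive span(e,f) via R0 from cites(e,f)
round 1: derive span(f,a) via R0 from cites(f,a)
round 1: derive span(f,b) via R0 from cites(f,b)
round 1: derive span(f,f) via R0 from cites(f,f)
round 1: derive span(f,g) via R0 from cites(f,g)
round 1: derive span(g,b) via R0 from cites(g,b)
round 1: derive span(g,g) via R0 from cites(g,g)
round 1: derive span(h,a) via R0 from cites(h,a)
round 2: derive span(a,a) via R1 from span(a,h), cites(h,a)
round 2: derive span(a,b) via R1 from span(a,g), cites(g,b)
round 2: derive span(b,a) via R1 from span(b,f), cites(f,a)
round 2: derive span(b,b) via R1 from span(b,f), cites(f,b)
round 2: derive span(b,g) via R1 from span(b,f), cites(f,g)
round 2: derive span(e,a) via R1 from span(e,f), cites(f,a)
round 2: derive span(e,b) via R1 from span(e,f), cites(f,b)
round 2: derive span(e,g) via R1 from span(e,f), cites(f,g)
round 2: derive span(f,c) via R1 from span(f,a), cites(a,c)
round 2: derive span(f,e) via R1 from span(f,b), cites(b,e)
round 2: derive span(f,h) via R1 from span(f,a), cites(a,h)
round 2: derive span(g,e) via R1 from span(g,b), cites(b,e)
round 2: derive span(g,f) via R1 from span(g,b), cites(b,f)
round 2: derive span(h,c) via R1 from span(h,a), cites(a,c)
round 2: derive span(h,g) via R1 from span(h,a), cites(a,g)
round 2: derive span(h,h) via R1 from span(h,a), cites(a,h)
round 3: derive span(a,e) via R1 from span(a,b), cites(b,e)
round 3: derive span(a,f) via R1 from span(a,b), cites(b,f)
round 3: derive span(b,c) via R1 from span(b,a), cites(a,c)
round 3: derive span(b,h) via R1 from span(b,a), cites(a,h)
round 3: derive span(e,c) via R1 from span(e,a), cites(a,c)
round 3: derive span(e,h) via R1 from span(e,a), cites(a,h)
round 3: derive span(g,a) via R1 from span(g,f), cites(f,a)
round 3: derive span(h,b) via R1 from span(h,g), cites(g,b)
round 4: derive span(g,c) via R1 from span(g,a), cites(a,c)
round 4: derive span(g,h) via R1 from span(g,a), cites(a,h)
round 4: derive span(h,e) via R1 from span(h,b), cites(b,e)
round 4: derive span(h,f) via R1 from span(h,b), cites(b,f)

span(e,g)  [via R1]
  span(e,f)  [via R0]
    cites(e,f)  [fact]
  cites(f,g)  [fact]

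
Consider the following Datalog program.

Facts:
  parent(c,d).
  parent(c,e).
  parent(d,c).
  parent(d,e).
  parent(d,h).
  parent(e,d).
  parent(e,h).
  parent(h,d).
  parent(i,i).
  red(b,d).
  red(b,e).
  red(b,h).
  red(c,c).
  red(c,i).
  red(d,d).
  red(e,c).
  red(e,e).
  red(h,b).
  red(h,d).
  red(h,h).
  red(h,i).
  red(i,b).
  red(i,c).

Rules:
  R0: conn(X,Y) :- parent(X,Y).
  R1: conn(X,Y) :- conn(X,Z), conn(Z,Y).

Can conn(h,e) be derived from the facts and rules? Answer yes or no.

round 1: derive conn(c,d) via R0 from parent(c,d)
round 1: derive conn(c,e) via R0 from parent(c,e)
round 1: derive conn(d,c) via R0 from parent(d,c)
round 1: derive conn(d,e) via R0 from parent(d,e)
round 1: derive conn(d,h) via R0 from parent(d,h)
round 1: derive conn(e,d) via R0 from parent(e,d)
round 1: derive conn(e,h) via R0 from parent(e,h)
round 1: derive conn(h,d) via R0 from parent(h,d)
round 1: derive conn(i,i) via R0 from parent(i,i)
round 2: derive conn(c,c) via R1 from conn(c,d), conn(d,c)
round 2: derive conn(c,h) via R1 from conn(c,d), conn(d,h)
round 2: derive conn(d,d) via R1 from conn(d,c), conn(c,d)
round 2: derive conn(e,c) via R1 from conn(e,d), conn(d,c)
round 2: derive conn(e,e) via R1 from conn(e,d), conn(d,e)
round 2: derive conn(h,c) via R1 from conn(h,d), conn(d,c)
round 2: derive conn(h,e) via R1 from conn(h,d), conn(d,e)
round 2: derive conn(h,h) via R1 from conn(h,d), conn(d,h)

yes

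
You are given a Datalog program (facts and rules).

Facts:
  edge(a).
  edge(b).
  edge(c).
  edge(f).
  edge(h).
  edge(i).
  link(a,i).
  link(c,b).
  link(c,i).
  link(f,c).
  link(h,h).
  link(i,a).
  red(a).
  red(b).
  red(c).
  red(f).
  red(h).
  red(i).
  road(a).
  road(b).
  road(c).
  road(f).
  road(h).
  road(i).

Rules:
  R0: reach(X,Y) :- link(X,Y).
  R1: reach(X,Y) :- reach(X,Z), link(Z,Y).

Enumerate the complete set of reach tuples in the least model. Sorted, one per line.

round 1: derive reach(a,i) via R0 from link(a,i)
round 1: derive reach(c,b) via R0 from link(c,b)
round 1: derive reach(c,i) via R0 from link(c,i)
round 1: derive reach(f,c) via R0 from link(f,c)
round 1: derive reach(h,h) via R0 from link(h,h)
round 1: derive reach(i,a) via R0 from link(i,a)
round 2: derive reach(a,a) via R1 from reach(a,i), link(i,a)
round 2: derive reach(c,a) via R1 from reach(c,i), link(i,a)
round 2: derive reach(f,b) via R1 from reach(f,c), link(c,b)
round 2: derive reach(f,i) via R1 from reach(f,c), link(c,i)
round 2: derive reach(i,i) via R1 from reach(i,a), link(a,i)
round 3: derive reach(f,a) via R1 from reach(f,i), link(i,a)

reach(a,a)
reach(a,i)
reach(c,a)
reach(c,b)
reach(c,i)
reach(f,a)
reach(f,b)
reach(f,c)
reach(f,i)
reach(h,h)
reach(i,a)
reach(i,i)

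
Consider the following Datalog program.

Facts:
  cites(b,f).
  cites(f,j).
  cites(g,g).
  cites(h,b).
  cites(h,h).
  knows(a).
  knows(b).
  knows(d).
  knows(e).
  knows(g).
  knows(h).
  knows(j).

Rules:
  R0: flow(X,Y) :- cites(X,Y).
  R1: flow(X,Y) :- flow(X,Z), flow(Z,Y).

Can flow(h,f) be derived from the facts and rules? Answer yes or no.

round 1: derive flow(b,f) via R0 from cites(b,f)
round 1: derive flow(f,j) via R0 from cites(f,j)
round 1: derive flow(g,g) via R0 from cites(g,g)
round 1: derive flow(h,b) via R0 from cites(h,b)
round 1: derive flow(h,h) via R0 from cites(h,h)
round 2: derive flow(b,j) via R1 from flow(b,f), flow(f,j)
round 2: derive flow(h,f) via R1 from flow(h,b), flow(b,f)
round 3: derive flow(h,j) via R1 from flow(h,b), flow(b,j)

yes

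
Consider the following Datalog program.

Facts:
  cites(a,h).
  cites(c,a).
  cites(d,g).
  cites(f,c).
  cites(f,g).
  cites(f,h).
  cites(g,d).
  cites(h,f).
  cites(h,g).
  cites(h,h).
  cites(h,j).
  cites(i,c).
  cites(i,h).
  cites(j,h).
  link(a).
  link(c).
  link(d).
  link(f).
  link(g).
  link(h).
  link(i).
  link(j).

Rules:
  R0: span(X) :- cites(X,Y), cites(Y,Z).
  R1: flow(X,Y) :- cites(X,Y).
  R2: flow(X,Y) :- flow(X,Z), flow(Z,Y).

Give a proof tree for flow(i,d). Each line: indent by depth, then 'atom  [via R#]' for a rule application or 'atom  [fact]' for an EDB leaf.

flow(i,d)  [via R2]
  flow(i,f)  [via R2]
    flow(i,h)  [via R1]
      cites(i,h)  [fact]
    flow(h,f)  [via R1]
      cites(h,f)  [fact]
  flow(f,d)  [via R2]
    flow(f,g)  [via R1]
      cites(f,g)  [fact]
    flow(g,d)  [via R1]
      cites(g,d)  [fact]

round 1: derive flow(a,h) via R1 from cites(a,h)
round 1: derive flow(c,a) via R1 from cites(c,a)
round 1: derive flow(d,g) via R1 from cites(d,g)
round 1: derive flow(f,c) via R1 from cites(f,c)
round 1: derive flow(f,g) via R1 from cites(f,g)
round 1: derive flow(f,h) via R1 from cites(f,h)
round 1: derive flow(g,d) via R1 from cites(g,d)
round 1: derive flow(h,f) via R1 from cites(h,f)
round 1: derive flow(h,g) via R1 from cites(h,g)
round 1: derive flow(h,h) via R1 from cites(h,h)
round 1: derive flow(h,j) via R1 from cites(h,j)
round 1: derive flow(i,c) via R1 from cites(i,c)
round 1: derive flow(i,h) via R1 from cites(i,h)
round 1: derive flow(j,h) via R1 from cites(j,h)
round 2: derive flow(a,f) via R2 from flow(a,h), flow(h,f)
round 2: derive flow(a,g) via R2 from flow(a,h), flow(h,g)
round 2: derive flow(a,j) via R2 from flow(a,h), flow(h,j)
round 2: derive flow(c,h) via R2 from flow(c,a), flow(a,h)
round 2: derive flow(d,d) via R2 from flow(d,g), flow(g,d)
round 2: derive flow(f,a) via R2 from flow(f,c), flow(c,a)
round 2: derive flow(f,d) via R2 from flow(f,g), flow(g,d)
round 2: derive flow(f,f) via R2 from flow(f,h), flow(h,f)
round 2: derive flow(f,j) via R2 from flow(f,h), flow(h,j)
round 2: derive flow(g,g) via R2 from flow(g,d), flow(d,g)
round 2: derive flow(h,c) via R2 from flow(h,f), flow(f,c)
round 2: derive flow(h,d) via R2 from flow(h,g), flow(g,d)
round 2: derive flow(i,a) via R2 from flow(i,c), flow(c,a)
round 2: derive flow(i,f) via R2 from flow(i,h), flow(h,f)
round 2: derive flow(i,g) via R2 from flow(i,h), flow(h,g)
round 2: derive flow(i,j) via R2 from flow(i,h), flow(h,j)
round 2: derive flow(j,f) via R2 from flow(j,h), flow(h,f)
round 2: derive flow(j,g) via R2 from flow(j,h), flow(h,g)
round 2: derive flow(j,j) via R2 from flow(j,h), flow(h,j)
round 3: derive flow(a,a) via R2 from flow(a,f), flow(f,a)
round 3: derive flow(a,c) via R2 from flow(a,f), flow(f,c)
round 3: derive flow(a,d) via R2 from flow(a,f), flow(f,d)
round 3: derive flow(c,c) via R2 from flow(c,h), flow(h,c)
round 3: derive flow(c,d) via R2 from flow(c,h), flow(h,d)
round 3: derive flow(c,f) via R2 from flow(c,a), flow(a,f)
round 3: derive flow(c,g) via R2 from flow(c,a), flow(a,g)
round 3: derive flow(c,j) via R2 from flow(c,a), flow(a,j)
round 3: derive flow(h,a) via R2 from flow(h,c), flow(c,a)
round 3: derive flow(i,d) via R2 from flow(i,f), flow(f,d)
round 3: derive flow(j,a) via R2 from flow(j,f), flow(f,a)
round 3: derive flow(j,c) via R2 from flow(j,f), flow(f,c)
round 3: derive flow(j,d) via R2 from flow(j,f), flow(f,d)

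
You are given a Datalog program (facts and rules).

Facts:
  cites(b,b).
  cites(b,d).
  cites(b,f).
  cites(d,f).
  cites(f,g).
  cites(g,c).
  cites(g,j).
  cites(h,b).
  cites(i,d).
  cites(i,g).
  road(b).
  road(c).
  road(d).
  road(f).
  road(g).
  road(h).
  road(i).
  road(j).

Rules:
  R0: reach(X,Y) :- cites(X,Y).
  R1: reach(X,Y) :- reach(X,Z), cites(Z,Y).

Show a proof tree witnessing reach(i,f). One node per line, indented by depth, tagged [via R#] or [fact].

round 1: derive reach(b,b) via R0 from cites(b,b)
round 1: derive reach(b,d) via R0 from cites(b,d)
round 1: derive reach(b,f) via R0 from cites(b,f)
round 1: derive reach(d,f) via R0 from cites(d,f)
round 1: derive reach(f,g) via R0 from cites(f,g)
round 1: derive reach(g,c) via R0 from cites(g,c)
round 1: derive reach(g,j) via R0 from cites(g,j)
round 1: derive reach(h,b) via R0 from cites(h,b)
round 1: derive reach(i,d) via R0 from cites(i,d)
round 1: derive reach(i,g) via R0 from cites(i,g)
round 2: derive reach(b,g) via R1 from reach(b,f), cites(f,g)
round 2: derive reach(d,g) via R1 from reach(d,f), cites(f,g)
round 2: derive reach(f,c) via R1 from reach(f,g), cites(g,c)
round 2: derive reach(f,j) via R1 from reach(f,g), cites(g,j)
round 2: derive reach(h,d) via R1 from reach(h,b), cites(b,d)
round 2: derive reach(h,f) via R1 from reach(h,b), cites(b,f)
round 2: derive reach(i,c) via R1 from reach(i,g), cites(g,c)
round 2: derive reach(i,f) via R1 from reach(i,d), cites(d,f)
round 2: derive reach(i,j) via R1 from reach(i,g), cites(g,j)
round 3: derive reach(b,c) via R1 from reach(b,g), cites(g,c)
round 3: derive reach(b,j) via R1 from reach(b,g), cites(g,j)
round 3: derive reach(d,c) via R1 from reach(d,g), cites(g,c)
round 3: derive reach(d,j) via R1 from reach(d,g), cites(g,j)
round 3: derive reach(h,g) via R1 from reach(h,f), cites(f,g)
round 4: derive reach(h,c) via R1 from reach(h,g), cites(g,c)
round 4: derive reach(h,j) via R1 from reach(h,g), cites(g,j)

reach(i,f)  [via R1]
  reach(i,d)  [via R0]
    cites(i,d)  [fact]
  cites(d,f)  [fact]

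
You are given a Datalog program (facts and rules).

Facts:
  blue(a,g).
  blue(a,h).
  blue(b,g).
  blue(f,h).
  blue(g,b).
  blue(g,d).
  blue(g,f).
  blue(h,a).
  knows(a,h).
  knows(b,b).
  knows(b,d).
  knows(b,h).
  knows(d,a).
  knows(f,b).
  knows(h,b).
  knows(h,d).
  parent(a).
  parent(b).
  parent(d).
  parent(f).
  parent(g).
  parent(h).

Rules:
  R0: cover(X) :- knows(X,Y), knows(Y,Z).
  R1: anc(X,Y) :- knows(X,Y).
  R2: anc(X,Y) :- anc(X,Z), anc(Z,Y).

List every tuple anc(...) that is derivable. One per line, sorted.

round 1: derive anc(a,h) via R1 from knows(a,h)
round 1: derive anc(b,b) via R1 from knows(b,b)
round 1: derive anc(b,d) via R1 from knows(b,d)
round 1: derive anc(b,h) via R1 from knows(b,h)
round 1: derive anc(d,a) via R1 from knows(d,a)
round 1: derive anc(f,b) via R1 from knows(f,b)
round 1: derive anc(h,b) via R1 from knows(h,b)
round 1: derive anc(h,d) via R1 from knows(h,d)
round 2: derive anc(a,b) via R2 from anc(a,h), anc(h,b)
round 2: derive anc(a,d) via R2 from anc(a,h), anc(h,d)
round 2: derive anc(b,a) via R2 from anc(b,d), anc(d,a)
round 2: derive anc(d,h) via R2 from anc(d,a), anc(a,h)
round 2: derive anc(f,d) via R2 from anc(f,b), anc(b,d)
round 2: derive anc(f,h) via R2 from anc(f,b), anc(b,h)
round 2: derive anc(h,a) via R2 from anc(h,d), anc(d,a)
round 2: derive anc(h,h) via R2 from anc(h,b), anc(b,h)
round 3: derive anc(a,a) via R2 from anc(a,b), anc(b,a)
round 3: derive anc(d,b) via R2 from anc(d,a), anc(a,b)
round 3: derive anc(d,d) via R2 from anc(d,a), anc(a,d)
round 3: derive anc(f,a) via R2 from anc(f,b), anc(b,a)

anc(a,a)
anc(a,b)
anc(a,d)
anc(a,h)
anc(b,a)
anc(b,b)
anc(b,d)
anc(b,h)
anc(d,a)
anc(d,b)
anc(d,d)
anc(d,h)
anc(f,a)
anc(f,b)
anc(f,d)
anc(f,h)
anc(h,a)
anc(h,b)
anc(h,d)
anc(h,h)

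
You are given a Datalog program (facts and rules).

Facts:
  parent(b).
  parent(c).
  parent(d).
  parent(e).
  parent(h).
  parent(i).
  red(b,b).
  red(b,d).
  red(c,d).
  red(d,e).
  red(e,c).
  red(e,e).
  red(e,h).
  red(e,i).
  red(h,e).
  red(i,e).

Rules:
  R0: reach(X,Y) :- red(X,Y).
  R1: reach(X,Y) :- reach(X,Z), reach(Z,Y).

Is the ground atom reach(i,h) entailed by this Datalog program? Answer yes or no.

yes

round 1: derive reach(b,b) via R0 from red(b,b)
round 1: derive reach(b,d) via R0 from red(b,d)
round 1: derive reach(c,d) via R0 from red(c,d)
round 1: derive reach(d,e) via R0 from red(d,e)
round 1: derive reach(e,c) via R0 from red(e,c)
round 1: derive reach(e,e) via R0 from red(e,e)
round 1: derive reach(e,h) via R0 from red(e,h)
round 1: derive reach(e,i) via R0 from red(e,i)
round 1: derive reach(h,e) via R0 from red(h,e)
round 1: derive reach(i,e) via R0 from red(i,e)
round 2: derive reach(b,e) via R1 from reach(b,d), reach(d,e)
round 2: derive reach(c,e) via R1 from reach(c,d), reach(d,e)
round 2: derive reach(d,c) via R1 from reach(d,e), reach(e,c)
round 2: derive reach(d,h) via R1 from reach(d,e), reach(e,h)
round 2: derive reach(d,i) via R1 from reach(d,e), reach(e,i)
round 2: derive reach(e,d) via R1 from reach(e,c), reach(c,d)
round 2: derive reach(h,c) via R1 from reach(h,e), reach(e,c)
round 2: derive reach(h,h) via R1 from reach(h,e), reach(e,h)
round 2: derive reach(h,i) via R1 from reach(h,e), reach(e,i)
round 2: derive reach(i,c) via R1 from reach(i,e), reach(e,c)
round 2: derive reach(i,h) via R1 from reach(i,e), reach(e,h)
round 2: derive reach(i,i) via R1 from reach(i,e), reach(e,i)
round 3: derive reach(b,c) via R1 from reach(b,d), reach(d,c)
round 3: derive reach(b,h) via R1 from reach(b,d), reach(d,h)
round 3: derive reach(b,i) via R1 from reach(b,d), reach(d,i)
round 3: derive reach(c,c) via R1 from reach(c,d), reach(d,c)
round 3: derive reach(c,h) via R1 from reach(c,d), reach(d,h)
round 3: derive reach(c,i) via R1 from reach(c,d), reach(d,i)
round 3: derive reach(d,d) via R1 from reach(d,c), reach(c,d)
round 3: derive reach(h,d) via R1 from reach(h,c), reach(c,d)
round 3: derive reach(i,d) via R1 from reach(i,c), reach(c,d)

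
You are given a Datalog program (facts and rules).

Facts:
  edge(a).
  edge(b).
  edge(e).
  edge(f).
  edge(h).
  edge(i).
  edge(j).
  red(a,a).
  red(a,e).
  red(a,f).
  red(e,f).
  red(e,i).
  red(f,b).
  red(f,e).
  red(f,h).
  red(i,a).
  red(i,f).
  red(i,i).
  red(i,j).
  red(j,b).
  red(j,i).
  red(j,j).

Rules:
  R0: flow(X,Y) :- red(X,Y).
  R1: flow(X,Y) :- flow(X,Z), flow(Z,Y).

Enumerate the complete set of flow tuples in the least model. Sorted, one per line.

flow(a,a)
flow(a,b)
flow(a,e)
flow(a,f)
flow(a,h)
flow(a,i)
flow(a,j)
flow(e,a)
flow(e,b)
flow(e,e)
flow(e,f)
flow(e,h)
flow(e,i)
flow(e,j)
flow(f,a)
flow(f,b)
flow(f,e)
flow(f,f)
flow(f,h)
flow(f,i)
flow(f,j)
flow(i,a)
flow(i,b)
flow(i,e)
flow(i,f)
flow(i,h)
flow(i,i)
flow(i,j)
flow(j,a)
flow(j,b)
flow(j,e)
flow(j,f)
flow(j,h)
flow(j,i)
flow(j,j)

round 1: derive flow(a,a) via R0 from red(a,a)
round 1: derive flow(a,e) via R0 from red(a,e)
round 1: derive flow(a,f) via R0 from red(a,f)
round 1: derive flow(e,f) via R0 from red(e,f)
round 1: derive flow(e,i) via R0 from red(e,i)
round 1: derive flow(f,b) via R0 from red(f,b)
round 1: derive flow(f,e) via R0 from red(f,e)
round 1: derive flow(f,h) via R0 from red(f,h)
round 1: derive flow(i,a) via R0 from red(i,a)
round 1: derive flow(i,f) via R0 from red(i,f)
round 1: derive flow(i,i) via R0 from red(i,i)
round 1: derive flow(i,j) via R0 from red(i,j)
round 1: derive flow(j,b) via R0 from red(j,b)
round 1: derive flow(j,i) via R0 from red(j,i)
round 1: derive flow(j,j) via R0 from red(j,j)
round 2: derive flow(a,b) via R1 from flow(a,f), flow(f,b)
round 2: derive flow(a,h) via R1 from flow(a,f), flow(f,h)
round 2: derive flow(a,i) via R1 from flow(a,e), flow(e,i)
round 2: derive flow(e,a) via R1 from flow(e,i), flow(i,a)
round 2: derive flow(e,b) via R1 from flow(e,f), flow(f,b)
round 2: derive flow(e,e) via R1 from flow(e,f), flow(f,e)
round 2: derive flow(e,h) via R1 from flow(e,f), flow(f,h)
round 2: derive flow(e,j) via R1 from flow(e,i), flow(i,j)
round 2: derive flow(f,f) via R1 from flow(f,e), flow(e,f)
round 2: derive flow(f,i) via R1 from flow(f,e), flow(e,i)
round 2: derive flow(i,b) via R1 from flow(i,f), flow(f,b)
round 2: derive flow(i,e) via R1 from flow(i,a), flow(a,e)
round 2: derive flow(i,h) via R1 from flow(i,f), flow(f,h)
round 2: derive flow(j,a) via R1 from flow(j,i), flow(i,a)
round 2: derive flow(j,f) via R1 from flow(j,i), flow(i,f)
round 3: derive flow(a,j) via R1 from flow(a,e), flow(e,j)
round 3: derive flow(f,a) via R1 from flow(f,e), flow(e,a)
round 3: derive flow(f,j) via R1 from flow(f,e), flow(e,j)
round 3: derive flow(j,e) via R1 from flow(j,a), flow(a,e)
round 3: derive flow(j,h) via R1 from flow(j,a), flow(a,h)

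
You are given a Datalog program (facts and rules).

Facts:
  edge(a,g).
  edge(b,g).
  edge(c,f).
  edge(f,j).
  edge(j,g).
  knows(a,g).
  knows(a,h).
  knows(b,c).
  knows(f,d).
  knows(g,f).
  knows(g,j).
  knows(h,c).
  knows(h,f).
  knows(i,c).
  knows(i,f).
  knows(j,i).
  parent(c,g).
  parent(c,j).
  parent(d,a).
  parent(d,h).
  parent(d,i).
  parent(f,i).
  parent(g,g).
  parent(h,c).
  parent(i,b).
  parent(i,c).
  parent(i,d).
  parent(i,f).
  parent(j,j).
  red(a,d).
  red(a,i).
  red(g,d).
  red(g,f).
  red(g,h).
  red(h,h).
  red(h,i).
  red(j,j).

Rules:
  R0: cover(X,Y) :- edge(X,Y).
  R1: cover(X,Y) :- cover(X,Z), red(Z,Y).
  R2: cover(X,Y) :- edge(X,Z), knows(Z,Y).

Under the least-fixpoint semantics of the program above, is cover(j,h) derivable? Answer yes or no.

round 1: derive cover(a,g) via R0 from edge(a,g)
round 1: derive cover(b,g) via R0 from edge(b,g)
round 1: derive cover(c,f) via R0 from edge(c,f)
round 1: derive cover(f,j) via R0 from edge(f,j)
round 1: derive cover(j,g) via R0 from edge(j,g)
round 1: derive cover(a,f) via R2 from edge(a,g), knows(g,f)
round 1: derive cover(a,j) via R2 from edge(a,g), knows(g,j)
round 1: derive cover(b,f) via R2 from edge(b,g), knows(g,f)
round 1: derive cover(b,j) via R2 from edge(b,g), knows(g,j)
round 1: derive cover(c,d) via R2 from edge(c,f), knows(f,d)
round 1: derive cover(f,i) via R2 from edge(f,j), knows(j,i)
round 1: derive cover(j,f) via R2 from edge(j,g), knows(g,f)
round 1: derive cover(j,j) via R2 from edge(j,g), knows(g,j)
round 2: derive cover(a,d) via R1 from cover(a,g), red(g,d)
round 2: derive cover(a,h) via R1 from cover(a,g), red(g,h)
round 2: derive cover(b,d) via R1 from cover(b,g), red(g,d)
round 2: derive cover(b,h) via R1 from cover(b,g), red(g,h)
round 2: derive cover(j,d) via R1 from cover(j,g), red(g,d)
round 2: derive cover(j,h) via R1 from cover(j,g), red(g,h)
round 3: derive cover(a,i) via R1 from cover(a,h), red(h,i)
round 3: derive cover(b,i) via R1 from cover(b,h), red(h,i)
round 3: derive cover(j,i) via R1 from cover(j,h), red(h,i)

yes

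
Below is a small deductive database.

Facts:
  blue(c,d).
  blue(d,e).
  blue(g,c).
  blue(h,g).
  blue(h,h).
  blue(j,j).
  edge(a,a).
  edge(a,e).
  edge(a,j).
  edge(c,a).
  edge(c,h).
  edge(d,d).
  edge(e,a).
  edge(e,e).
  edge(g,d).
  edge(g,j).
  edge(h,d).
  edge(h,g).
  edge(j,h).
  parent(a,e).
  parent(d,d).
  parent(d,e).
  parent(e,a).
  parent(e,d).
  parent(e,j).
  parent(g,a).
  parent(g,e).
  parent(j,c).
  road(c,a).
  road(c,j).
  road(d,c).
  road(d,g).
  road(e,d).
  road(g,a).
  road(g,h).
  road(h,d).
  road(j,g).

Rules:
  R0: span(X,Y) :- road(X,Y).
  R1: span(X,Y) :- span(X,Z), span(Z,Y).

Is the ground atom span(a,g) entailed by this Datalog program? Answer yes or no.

no

round 1: derive span(c,a) via R0 from road(c,a)
round 1: derive span(c,j) via R0 from road(c,j)
round 1: derive span(d,c) via R0 from road(d,c)
round 1: derive span(d,g) via R0 from road(d,g)
round 1: derive span(e,d) via R0 from road(e,d)
round 1: derive span(g,a) via R0 from road(g,a)
round 1: derive span(g,h) via R0 from road(g,h)
round 1: derive span(h,d) via R0 from road(h,d)
round 1: derive span(j,g) via R0 from road(j,g)
round 2: derive span(c,g) via R1 from span(c,j), span(j,g)
round 2: derive span(d,a) via R1 from span(d,c), span(c,a)
round 2: derive span(d,h) via R1 from span(d,g), span(g,h)
round 2: derive span(d,j) via R1 from span(d,c), span(c,j)
round 2: derive span(e,c) via R1 from span(e,d), span(d,c)
round 2: derive span(e,g) via R1 from span(e,d), span(d,g)
round 2: derive span(g,d) via R1 from span(g,h), span(h,d)
round 2: derive span(h,c) via R1 from span(h,d), span(d,c)
round 2: derive span(h,g) via R1 from span(h,d), span(d,g)
round 2: derive span(j,a) via R1 from span(j,g), span(g,a)
round 2: derive span(j,h) via R1 from span(j,g), span(g,h)
round 3: derive span(c,d) via R1 from span(c,g), span(g,d)
round 3: derive span(c,h) via R1 from span(c,g), span(g,h)
round 3: derive span(d,d) via R1 from span(d,g), span(g,d)
round 3: derive span(e,a) via R1 from span(e,c), span(c,a)
round 3: derive span(e,h) via R1 from span(e,d), span(d,h)
round 3: derive span(e,j) via R1 from span(e,c), span(c,j)
round 3: derive span(g,c) via R1 from span(g,d), span(d,c)
round 3: derive span(g,g) via R1 from span(g,d), span(d,g)
round 3: derive span(g,j) via R1 from span(g,d), span(d,j)
round 3: derive span(h,a) via R1 from span(h,c), span(c,a)
round 3: derive span(h,h) via R1 from span(h,d), span(d,h)
round 3: derive span(h,j) via R1 from span(h,c), span(c,j)
round 3: derive span(j,c) via R1 from span(j,h), span(h,c)
round 3: derive span(j,d) via R1 from span(j,g), span(g,d)
round 4: derive span(c,c) via R1 from span(c,d), span(d,c)
round 4: derive span(j,j) via R1 from span(j,c), span(c,j)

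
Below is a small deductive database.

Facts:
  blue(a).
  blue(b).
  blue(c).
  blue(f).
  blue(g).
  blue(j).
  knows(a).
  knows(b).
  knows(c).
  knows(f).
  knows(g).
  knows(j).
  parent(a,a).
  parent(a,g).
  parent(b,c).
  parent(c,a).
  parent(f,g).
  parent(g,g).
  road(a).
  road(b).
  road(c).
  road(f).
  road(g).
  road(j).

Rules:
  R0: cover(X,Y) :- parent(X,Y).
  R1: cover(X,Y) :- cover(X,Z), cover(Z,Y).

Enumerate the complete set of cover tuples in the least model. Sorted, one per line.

cover(a,a)
cover(a,g)
cover(b,a)
cover(b,c)
cover(b,g)
cover(c,a)
cover(c,g)
cover(f,g)
cover(g,g)

round 1: derive cover(a,a) via R0 from parent(a,a)
round 1: derive cover(a,g) via R0 from parent(a,g)
round 1: derive cover(b,c) via R0 from parent(b,c)
round 1: derive cover(c,a) via R0 from parent(c,a)
round 1: derive cover(f,g) via R0 from parent(f,g)
round 1: derive cover(g,g) via R0 from parent(g,g)
round 2: derive cover(b,a) via R1 from cover(b,c), cover(c,a)
round 2: derive cover(c,g) via R1 from cover(c,a), cover(a,g)
round 3: derive cover(b,g) via R1 from cover(b,a), cover(a,g)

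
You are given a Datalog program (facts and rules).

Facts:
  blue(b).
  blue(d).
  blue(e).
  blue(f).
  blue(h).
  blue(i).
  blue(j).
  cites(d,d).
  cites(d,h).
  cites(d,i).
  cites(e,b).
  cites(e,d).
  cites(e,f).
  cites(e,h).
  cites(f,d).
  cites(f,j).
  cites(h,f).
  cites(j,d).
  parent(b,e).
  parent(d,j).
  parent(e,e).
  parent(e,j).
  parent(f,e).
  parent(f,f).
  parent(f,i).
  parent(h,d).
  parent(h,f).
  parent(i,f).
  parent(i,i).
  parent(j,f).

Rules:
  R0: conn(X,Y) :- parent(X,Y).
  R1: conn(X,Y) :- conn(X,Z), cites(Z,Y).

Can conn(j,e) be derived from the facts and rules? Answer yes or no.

no

round 1: derive conn(b,e) via R0 from parent(b,e)
round 1: derive conn(d,j) via R0 from parent(d,j)
round 1: derive conn(e,e) via R0 from parent(e,e)
round 1: derive conn(e,j) via R0 from parent(e,j)
round 1: derive conn(f,e) via R0 from parent(f,e)
round 1: derive conn(f,f) via R0 from parent(f,f)
round 1: derive conn(f,i) via R0 from parent(f,i)
round 1: derive conn(h,d) via R0 from parent(h,d)
round 1: derive conn(h,f) via R0 from parent(h,f)
round 1: derive conn(i,f) via R0 from parent(i,f)
round 1: derive conn(i,i) via R0 from parent(i,i)
round 1: derive conn(j,f) via R0 from parent(j,f)
round 2: derive conn(b,b) via R1 from conn(b,e), cites(e,b)
round 2: derive conn(b,d) via R1 from conn(b,e), cites(e,d)
round 2: derive conn(b,f) via R1 from conn(b,e), cites(e,f)
round 2: derive conn(b,h) via R1 from conn(b,e), cites(e,h)
round 2: derive conn(d,d) via R1 from conn(d,j), cites(j,d)
round 2: derive conn(e,b) via R1 from conn(e,e), cites(e,b)
round 2: derive conn(e,d) via R1 from conn(e,e), cites(e,d)
round 2: derive conn(e,f) via R1 from conn(e,e), cites(e,f)
round 2: derive conn(e,h) via R1 from conn(e,e), cites(e,h)
round 2: derive conn(f,b) via R1 from conn(f,e), cites(e,b)
round 2: derive conn(f,d) via R1 from conn(f,e), cites(e,d)
round 2: derive conn(f,h) via R1 from conn(f,e), cites(e,h)
round 2: derive conn(f,j) via R1 from conn(f,f), cites(f,j)
round 2: derive conn(h,h) via R1 from conn(h,d), cites(d,h)
round 2: derive conn(h,i) via R1 from conn(h,d), cites(d,i)
round 2: derive conn(h,j) via R1 from conn(h,f), cites(f,j)
round 2: derive conn(i,d) via R1 from conn(i,f), cites(f,d)
round 2: derive conn(i,j) via R1 from conn(i,f), cites(f,j)
round 2: derive conn(j,d) via R1 from conn(j,f), cites(f,d)
round 2: derive conn(j,j) via R1 from conn(j,f), cites(f,j)
round 3: derive conn(b,i) via R1 from conn(b,d), cites(d,i)
round 3: derive conn(b,j) via R1 from conn(b,f), cites(f,j)
round 3: derive conn(d,h) via R1 from conn(d,d), cites(d,h)
round 3: derive conn(d,i) via R1 from conn(d,d), cites(d,i)
round 3: derive conn(e,i) via R1 from conn(e,d), cites(d,i)
round 3: derive conn(i,h) via R1 from conn(i,d), cites(d,h)
round 3: derive conn(j,h) via R1 from conn(j,d), cites(d,h)
round 3: derive conn(j,i) via R1 from conn(j,d), cites(d,i)
round 4: derive conn(d,f) via R1 from conn(d,h), cites(h,f)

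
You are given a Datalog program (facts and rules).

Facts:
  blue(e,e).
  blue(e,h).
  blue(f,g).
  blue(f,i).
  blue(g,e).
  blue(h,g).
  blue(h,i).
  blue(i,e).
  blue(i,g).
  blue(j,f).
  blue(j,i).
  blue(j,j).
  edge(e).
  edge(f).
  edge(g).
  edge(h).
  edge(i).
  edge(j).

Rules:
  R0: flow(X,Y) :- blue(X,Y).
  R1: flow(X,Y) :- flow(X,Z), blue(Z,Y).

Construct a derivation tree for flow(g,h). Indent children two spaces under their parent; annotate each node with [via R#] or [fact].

flow(g,h)  [via R1]
  flow(g,e)  [via R0]
    blue(g,e)  [fact]
  blue(e,h)  [fact]

round 1: derive flow(e,e) via R0 from blue(e,e)
round 1: derive flow(e,h) via R0 from blue(e,h)
round 1: derive flow(f,g) via R0 from blue(f,g)
round 1: derive flow(f,i) via R0 from blue(f,i)
round 1: derive flow(g,e) via R0 from blue(g,e)
round 1: derive flow(h,g) via R0 from blue(h,g)
round 1: derive flow(h,i) via R0 from blue(h,i)
round 1: derive flow(i,e) via R0 from blue(i,e)
round 1: derive flow(i,g) via R0 from blue(i,g)
round 1: derive flow(j,f) via R0 from blue(j,f)
round 1: derive flow(j,i) via R0 from blue(j,i)
round 1: derive flow(j,j) via R0 from blue(j,j)
round 2: derive flow(e,g) via R1 from flow(e,h), blue(h,g)
round 2: derive flow(e,i) via R1 from flow(e,h), blue(h,i)
round 2: derive flow(f,e) via R1 from flow(f,g), blue(g,e)
round 2: derive flow(g,h) via R1 from flow(g,e), blue(e,h)
round 2: derive flow(h,e) via R1 from flow(h,g), blue(g,e)
round 2: derive flow(i,h) via R1 from flow(i,e), blue(e,h)
round 2: derive flow(j,e) via R1 from flow(j,i), blue(i,e)
round 2: derive flow(j,g) via R1 from flow(j,f), blue(f,g)
round 3: derive flow(f,h) via R1 from flow(f,e), blue(e,h)
round 3: derive flow(g,g) via R1 from flow(g,h), blue(h,g)
round 3: derive flow(g,i) via R1 from flow(g,h), blue(h,i)
round 3: derive flow(h,h) via R1 from flow(h,e), blue(e,h)
round 3: derive flow(i,i) via R1 from flow(i,h), blue(h,i)
round 3: derive flow(j,h) via R1 from flow(j,e), blue(e,h)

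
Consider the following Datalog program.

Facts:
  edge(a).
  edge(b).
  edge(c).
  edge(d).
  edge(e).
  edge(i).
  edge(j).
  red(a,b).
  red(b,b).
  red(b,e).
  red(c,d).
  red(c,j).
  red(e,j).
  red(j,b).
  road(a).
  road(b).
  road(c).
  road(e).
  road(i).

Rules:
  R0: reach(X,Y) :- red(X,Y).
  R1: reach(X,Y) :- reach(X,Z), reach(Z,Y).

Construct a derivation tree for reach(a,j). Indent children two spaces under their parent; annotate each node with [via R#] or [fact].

reach(a,j)  [via R1]
  reach(a,b)  [via R0]
    red(a,b)  [fact]
  reach(b,j)  [via R1]
    reach(b,e)  [via R0]
      red(b,e)  [fact]
    reach(e,j)  [via R0]
      red(e,j)  [fact]

round 1: derive reach(a,b) via R0 from red(a,b)
round 1: derive reach(b,b) via R0 from red(b,b)
round 1: derive reach(b,e) via R0 from red(b,e)
round 1: derive reach(c,d) via R0 from red(c,d)
round 1: derive reach(c,j) via R0 from red(c,j)
round 1: derive reach(e,j) via R0 from red(e,j)
round 1: derive reach(j,b) via R0 from red(j,b)
round 2: derive reach(a,e) via R1 from reach(a,b), reach(b,e)
round 2: derive reach(b,j) via R1 from reach(b,e), reach(e,j)
round 2: derive reach(c,b) via R1 from reach(c,j), reach(j,b)
round 2: derive reach(e,b) via R1 from reach(e,j), reach(j,b)
round 2: derive reach(j,e) via R1 from reach(j,b), reach(b,e)
round 3: derive reach(a,j) via R1 from reach(a,b), reach(b,j)
round 3: derive reach(c,e) via R1 from reach(c,b), reach(b,e)
round 3: derive reach(e,e) via R1 from reach(e,b), reach(b,e)
round 3: derive reach(j,j) via R1 from reach(j,b), reach(b,j)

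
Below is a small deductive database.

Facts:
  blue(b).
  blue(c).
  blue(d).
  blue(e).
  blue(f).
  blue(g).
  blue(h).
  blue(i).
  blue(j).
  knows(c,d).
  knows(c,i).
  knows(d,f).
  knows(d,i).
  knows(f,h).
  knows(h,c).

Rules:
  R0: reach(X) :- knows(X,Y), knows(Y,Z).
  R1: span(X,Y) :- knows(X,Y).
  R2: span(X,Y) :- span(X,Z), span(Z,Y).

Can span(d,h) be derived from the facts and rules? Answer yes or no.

yes

round 1: derive span(c,d) via R1 from knows(c,d)
round 1: derive span(c,i) via R1 from knows(c,i)
round 1: derive span(d,f) via R1 from knows(d,f)
round 1: derive span(d,i) via R1 from knows(d,i)
round 1: derive span(f,h) via R1 from knows(f,h)
round 1: derive span(h,c) via R1 from knows(h,c)
round 2: derive span(c,f) via R2 from span(c,d), span(d,f)
round 2: derive span(d,h) via R2 from span(d,f), span(f,h)
round 2: derive span(f,c) via R2 from span(f,h), span(h,c)
round 2: derive span(h,d) via R2 from span(h,c), span(c,d)
round 2: derive span(h,i) via R2 from span(h,c), span(c,i)
round 3: derive span(c,c) via R2 from span(c,f), span(f,c)
round 3: derive span(c,h) via R2 from span(c,d), span(d,h)
round 3: derive span(d,c) via R2 from span(d,f), span(f,c)
round 3: derive span(d,d) via R2 from span(d,h), span(h,d)
round 3: derive span(f,d) via R2 from span(f,c), span(c,d)
round 3: derive span(f,f) via R2 from span(f,c), span(c,f)
round 3: derive span(f,i) via R2 from span(f,c), span(c,i)
round 3: derive span(h,f) via R2 from span(h,c), span(c,f)
round 3: derive span(h,h) via R2 from span(h,d), span(d,h)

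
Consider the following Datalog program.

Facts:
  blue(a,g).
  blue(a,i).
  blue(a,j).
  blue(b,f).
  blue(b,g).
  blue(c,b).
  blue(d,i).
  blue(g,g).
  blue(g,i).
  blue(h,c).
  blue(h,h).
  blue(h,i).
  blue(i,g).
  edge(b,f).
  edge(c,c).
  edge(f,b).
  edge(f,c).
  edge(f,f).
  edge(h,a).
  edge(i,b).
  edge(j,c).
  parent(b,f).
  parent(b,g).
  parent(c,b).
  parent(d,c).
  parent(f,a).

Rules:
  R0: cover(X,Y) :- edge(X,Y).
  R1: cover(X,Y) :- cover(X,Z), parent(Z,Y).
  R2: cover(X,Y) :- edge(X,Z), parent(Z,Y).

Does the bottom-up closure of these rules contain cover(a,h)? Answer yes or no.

no

round 1: derive cover(b,f) via R0 from edge(b,f)
round 1: derive cover(c,c) via R0 from edge(c,c)
round 1: derive cover(f,b) via R0 from edge(f,b)
round 1: derive cover(f,c) via R0 from edge(f,c)
round 1: derive cover(f,f) via R0 from edge(f,f)
round 1: derive cover(h,a) via R0 from edge(h,a)
round 1: derive cover(i,b) via R0 from edge(i,b)
round 1: derive cover(j,c) via R0 from edge(j,c)
round 1: derive cover(b,a) via R2 from edge(b,f), parent(f,a)
round 1: derive cover(c,b) via R2 from edge(c,c), parent(c,b)
round 1: derive cover(f,a) via R2 from edge(f,f), parent(f,a)
round 1: derive cover(f,g) via R2 from edge(f,b), parent(b,g)
round 1: derive cover(i,f) via R2 from edge(i,b), parent(b,f)
round 1: derive cover(i,g) via R2 from edge(i,b), parent(b,g)
round 1: derive cover(j,b) via R2 from edge(j,c), parent(c,b)
round 2: derive cover(c,f) via R1 from cover(c,b), parent(b,f)
round 2: derive cover(c,g) via R1 from cover(c,b), parent(b,g)
round 2: derive cover(i,a) via R1 from cover(i,f), parent(f,a)
round 2: derive cover(j,f) via R1 from cover(j,b), parent(b,f)
round 2: derive cover(j,g) via R1 from cover(j,b), parent(b,g)
round 3: derive cover(c,a) via R1 from cover(c,f), parent(f,a)
round 3: derive cover(j,a) via R1 from cover(j,f), parent(f,a)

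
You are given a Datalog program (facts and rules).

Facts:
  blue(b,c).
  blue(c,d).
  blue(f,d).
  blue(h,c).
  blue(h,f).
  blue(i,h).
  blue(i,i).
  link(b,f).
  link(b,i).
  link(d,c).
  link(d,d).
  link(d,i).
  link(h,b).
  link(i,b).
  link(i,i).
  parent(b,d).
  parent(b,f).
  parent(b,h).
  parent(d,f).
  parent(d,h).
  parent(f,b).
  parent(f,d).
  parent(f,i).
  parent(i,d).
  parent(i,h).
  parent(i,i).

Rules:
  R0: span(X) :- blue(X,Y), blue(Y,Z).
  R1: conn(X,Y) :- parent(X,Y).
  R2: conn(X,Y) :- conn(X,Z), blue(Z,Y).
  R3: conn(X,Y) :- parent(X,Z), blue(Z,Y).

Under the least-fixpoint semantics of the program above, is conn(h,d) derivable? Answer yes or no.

no

round 1: derive conn(b,d) via R1 from parent(b,d)
round 1: derive conn(b,f) via R1 from parent(b,f)
round 1: derive conn(b,h) via R1 from parent(b,h)
round 1: derive conn(d,f) via R1 from parent(d,f)
round 1: derive conn(d,h) via R1 from parent(d,h)
round 1: derive conn(f,b) via R1 from parent(f,b)
round 1: derive conn(f,d) via R1 from parent(f,d)
round 1: derive conn(f,i) via R1 from parent(f,i)
round 1: derive conn(i,d) via R1 from parent(i,d)
round 1: derive conn(i,h) via R1 from parent(i,h)
round 1: derive conn(i,i) via R1 from parent(i,i)
round 1: derive conn(b,c) via R3 from parent(b,h), blue(h,c)
round 1: derive conn(d,c) via R3 from parent(d,h), blue(h,c)
round 1: derive conn(d,d) via R3 from parent(d,f), blue(f,d)
round 1: derive conn(f,c) via R3 from parent(f,b), blue(b,c)
round 1: derive conn(f,h) via R3 from parent(f,i), blue(i,h)
round 1: derive conn(i,c) via R3 from parent(i,h), blue(h,c)
round 1: derive conn(i,f) via R3 from parent(i,h), blue(h,f)
round 2: derive conn(f,f) via R2 from conn(f,h), blue(h,f)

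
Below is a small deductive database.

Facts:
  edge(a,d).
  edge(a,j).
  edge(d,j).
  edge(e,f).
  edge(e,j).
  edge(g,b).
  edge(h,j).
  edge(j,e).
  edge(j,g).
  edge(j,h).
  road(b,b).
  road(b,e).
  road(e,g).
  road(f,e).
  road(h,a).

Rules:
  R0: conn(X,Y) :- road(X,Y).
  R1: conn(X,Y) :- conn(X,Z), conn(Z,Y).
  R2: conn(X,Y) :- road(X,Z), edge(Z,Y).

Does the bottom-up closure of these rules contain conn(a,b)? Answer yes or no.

no

round 1: derive conn(b,b) via R0 from road(b,b)
round 1: derive conn(b,e) via R0 from road(b,e)
round 1: derive conn(e,g) via R0 from road(e,g)
round 1: derive conn(f,e) via R0 from road(f,e)
round 1: derive conn(h,a) via R0 from road(h,a)
round 1: derive conn(b,f) via R2 from road(b,e), edge(e,f)
round 1: derive conn(b,j) via R2 from road(b,e), edge(e,j)
round 1: derive conn(e,b) via R2 from road(e,g), edge(g,b)
round 1: derive conn(f,f) via R2 from road(f,e), edge(e,f)
round 1: derive conn(f,j) via R2 from road(f,e), edge(e,j)
round 1: derive conn(h,d) via R2 from road(h,a), edge(a,d)
round 1: derive conn(h,j) via R2 from road(h,a), edge(a,j)
round 2: derive conn(b,g) via R1 from conn(b,e), conn(e,g)
round 2: derive conn(e,e) via R1 from conn(e,b), conn(b,e)
round 2: derive conn(e,f) via R1 from conn(e,b), conn(b,f)
round 2: derive conn(e,j) via R1 from conn(e,b), conn(b,j)
round 2: derive conn(f,b) via R1 from conn(f,e), conn(e,b)
round 2: derive conn(f,g) via R1 from conn(f,e), conn(e,g)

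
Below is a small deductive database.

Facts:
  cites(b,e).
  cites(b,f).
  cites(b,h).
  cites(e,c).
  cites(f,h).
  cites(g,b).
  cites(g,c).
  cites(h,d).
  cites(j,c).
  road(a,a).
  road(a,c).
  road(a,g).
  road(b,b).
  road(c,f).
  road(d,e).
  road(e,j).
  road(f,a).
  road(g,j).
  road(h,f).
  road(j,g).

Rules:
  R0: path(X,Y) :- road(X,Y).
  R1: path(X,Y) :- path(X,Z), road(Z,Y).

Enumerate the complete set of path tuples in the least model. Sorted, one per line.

round 1: derive path(a,a) via R0 from road(a,a)
round 1: derive path(a,c) via R0 from road(a,c)
round 1: derive path(a,g) via R0 from road(a,g)
round 1: derive path(b,b) via R0 from road(b,b)
round 1: derive path(c,f) via R0 from road(c,f)
round 1: derive path(d,e) via R0 from road(d,e)
round 1: derive path(e,j) via R0 from road(e,j)
round 1: derive path(f,a) via R0 from road(f,a)
round 1: derive path(g,j) via R0 from road(g,j)
round 1: derive path(h,f) via R0 from road(h,f)
round 1: derive path(j,g) via R0 from road(j,g)
round 2: derive path(a,f) via R1 from path(a,c), road(c,f)
round 2: derive path(a,j) via R1 from path(a,g), road(g,j)
round 2: derive path(c,a) via R1 from path(c,f), road(f,a)
round 2: derive path(d,j) via R1 from path(d,e), road(e,j)
round 2: derive path(e,g) via R1 from path(e,j), road(j,g)
round 2: derive path(f,c) via R1 from path(f,a), road(a,c)
round 2: derive path(f,g) via R1 from path(f,a), road(a,g)
round 2: derive path(g,g) via R1 from path(g,j), road(j,g)
round 2: derive path(h,a) via R1 from path(h,f), road(f,a)
round 2: derive path(j,j) via R1 from path(j,g), road(g,j)
round 3: derive path(c,c) via R1 from path(c,a), road(a,c)
round 3: derive path(c,g) via R1 from path(c,a), road(a,g)
round 3: derive path(d,g) via R1 from path(d,j), road(j,g)
round 3: derive path(f,f) via R1 from path(f,c), road(c,f)
round 3: derive path(f,j) via R1 from path(f,g), road(g,j)
round 3: derive path(h,c) via R1 from path(h,a), road(a,c)
round 3: derive path(h,g) via R1 from path(h,a), road(a,g)
round 4: derive path(c,j) via R1 from path(c,g), road(g,j)
round 4: derive path(h,j) via R1 from path(h,g), road(g,j)

path(a,a)
path(a,c)
path(a,f)
path(a,g)
path(a,j)
path(b,b)
path(c,a)
path(c,c)
path(c,f)
path(c,g)
path(c,j)
path(d,e)
path(d,g)
path(d,j)
path(e,g)
path(e,j)
path(f,a)
path(f,c)
path(f,f)
path(f,g)
path(f,j)
path(g,g)
path(g,j)
path(h,a)
path(h,c)
path(h,f)
path(h,g)
path(h,j)
path(j,g)
path(j,j)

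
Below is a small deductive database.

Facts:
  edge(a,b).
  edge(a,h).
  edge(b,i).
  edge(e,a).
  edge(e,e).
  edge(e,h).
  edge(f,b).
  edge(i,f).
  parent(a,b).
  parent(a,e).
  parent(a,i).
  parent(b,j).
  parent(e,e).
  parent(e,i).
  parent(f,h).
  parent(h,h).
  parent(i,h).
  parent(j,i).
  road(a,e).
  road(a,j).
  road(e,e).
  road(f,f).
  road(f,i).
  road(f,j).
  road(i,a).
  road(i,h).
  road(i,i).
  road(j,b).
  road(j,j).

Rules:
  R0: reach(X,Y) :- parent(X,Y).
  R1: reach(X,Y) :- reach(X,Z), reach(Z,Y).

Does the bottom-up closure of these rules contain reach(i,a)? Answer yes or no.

round 1: derive reach(a,b) via R0 from parent(a,b)
round 1: derive reach(a,e) via R0 from parent(a,e)
round 1: derive reach(a,i) via R0 from parent(a,i)
round 1: derive reach(b,j) via R0 from parent(b,j)
round 1: derive reach(e,e) via R0 from parent(e,e)
round 1: derive reach(e,i) via R0 from parent(e,i)
round 1: derive reach(f,h) via R0 from parent(f,h)
round 1: derive reach(h,h) via R0 from parent(h,h)
round 1: derive reach(i,h) via R0 from parent(i,h)
round 1: derive reach(j,i) via R0 from parent(j,i)
round 2: derive reach(a,h) via R1 from reach(a,i), reach(i,h)
round 2: derive reach(a,j) via R1 from reach(a,b), reach(b,j)
round 2: derive reach(b,i) via R1 from reach(b,j), reach(j,i)
round 2: derive reach(e,h) via R1 from reach(e,i), reach(i,h)
round 2: derive reach(j,h) via R1 from reach(j,i), reach(i,h)
round 3: derive reach(b,h) via R1 from reach(b,i), reach(i,h)

no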